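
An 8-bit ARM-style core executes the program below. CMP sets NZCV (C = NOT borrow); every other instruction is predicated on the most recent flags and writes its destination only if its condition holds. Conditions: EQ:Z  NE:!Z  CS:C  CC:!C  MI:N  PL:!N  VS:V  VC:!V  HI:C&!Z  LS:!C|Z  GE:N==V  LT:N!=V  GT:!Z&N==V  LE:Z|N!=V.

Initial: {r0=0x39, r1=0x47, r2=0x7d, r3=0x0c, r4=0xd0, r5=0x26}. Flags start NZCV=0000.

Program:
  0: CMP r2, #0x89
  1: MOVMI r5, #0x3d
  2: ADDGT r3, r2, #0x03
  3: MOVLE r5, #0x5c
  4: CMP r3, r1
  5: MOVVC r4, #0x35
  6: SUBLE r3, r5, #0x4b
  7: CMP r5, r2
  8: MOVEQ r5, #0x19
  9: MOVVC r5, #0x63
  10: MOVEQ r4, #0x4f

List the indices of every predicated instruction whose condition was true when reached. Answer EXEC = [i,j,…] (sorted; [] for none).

EXEC = [1,2,6,9]

0: ✓ CMP  NZCV=1001
1: ✓ MOVMI  r5←0x3d
2: ✓ ADDGT  r3←0x80
3: · MOVLE
4: ✓ CMP  NZCV=0011
5: · MOVVC
6: ✓ SUBLE  r3←0xf2
7: ✓ CMP  NZCV=1000
8: · MOVEQ
9: ✓ MOVVC  r5←0x63
10: · MOVEQ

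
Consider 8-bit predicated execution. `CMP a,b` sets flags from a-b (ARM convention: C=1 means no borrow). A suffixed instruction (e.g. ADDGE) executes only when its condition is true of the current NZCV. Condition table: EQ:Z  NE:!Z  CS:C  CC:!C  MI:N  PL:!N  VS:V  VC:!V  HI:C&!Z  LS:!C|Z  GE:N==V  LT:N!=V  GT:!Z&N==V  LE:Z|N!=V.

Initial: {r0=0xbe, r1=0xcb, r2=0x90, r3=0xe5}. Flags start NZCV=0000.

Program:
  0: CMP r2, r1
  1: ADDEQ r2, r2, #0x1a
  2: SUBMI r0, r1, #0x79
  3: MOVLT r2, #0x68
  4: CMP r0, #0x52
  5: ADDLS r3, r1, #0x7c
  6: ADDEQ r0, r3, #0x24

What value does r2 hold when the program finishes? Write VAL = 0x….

VAL = 0x68

[0] flags=1000 → (cmp)
[1] flags=1000 EQ?F → skip
[2] flags=1000 MI?T → r0=0x52
[3] flags=1000 LT?T → r2=0x68
[4] flags=0110 → (cmp)
[5] flags=0110 LS?T → r3=0x47
[6] flags=0110 EQ?T → r0=0x6b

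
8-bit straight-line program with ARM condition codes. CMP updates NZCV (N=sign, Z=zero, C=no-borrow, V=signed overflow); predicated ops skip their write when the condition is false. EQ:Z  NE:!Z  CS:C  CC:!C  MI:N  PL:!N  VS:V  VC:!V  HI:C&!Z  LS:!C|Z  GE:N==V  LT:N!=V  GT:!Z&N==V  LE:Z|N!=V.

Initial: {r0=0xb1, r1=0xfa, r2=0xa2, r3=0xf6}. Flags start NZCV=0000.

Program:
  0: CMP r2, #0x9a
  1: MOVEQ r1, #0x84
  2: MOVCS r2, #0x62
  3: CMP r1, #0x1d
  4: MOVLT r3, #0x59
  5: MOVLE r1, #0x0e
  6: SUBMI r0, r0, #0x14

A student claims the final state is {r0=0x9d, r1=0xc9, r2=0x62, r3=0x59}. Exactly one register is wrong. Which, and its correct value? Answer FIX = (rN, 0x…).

FIX = (r1, 0x0e)

0: ✓ CMP  NZCV=0010
1: · MOVEQ
2: ✓ MOVCS  r2←0x62
3: ✓ CMP  NZCV=1010
4: ✓ MOVLT  r3←0x59
5: ✓ MOVLE  r1←0x0e
6: ✓ SUBMI  r0←0x9d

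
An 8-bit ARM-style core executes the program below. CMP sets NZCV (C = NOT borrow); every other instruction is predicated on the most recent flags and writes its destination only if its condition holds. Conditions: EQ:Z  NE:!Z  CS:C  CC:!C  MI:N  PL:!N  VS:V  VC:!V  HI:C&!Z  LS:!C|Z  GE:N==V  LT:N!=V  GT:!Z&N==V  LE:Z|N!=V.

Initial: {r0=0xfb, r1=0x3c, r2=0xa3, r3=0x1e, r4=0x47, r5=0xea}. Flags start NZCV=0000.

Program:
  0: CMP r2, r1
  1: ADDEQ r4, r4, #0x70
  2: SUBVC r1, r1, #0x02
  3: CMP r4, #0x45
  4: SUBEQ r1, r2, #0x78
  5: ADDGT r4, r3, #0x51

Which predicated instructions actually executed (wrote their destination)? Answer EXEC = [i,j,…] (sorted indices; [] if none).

[0] flags=0011 → (cmp)
[1] flags=0011 EQ?F → skip
[2] flags=0011 VC?F → skip
[3] flags=0010 → (cmp)
[4] flags=0010 EQ?F → skip
[5] flags=0010 GT?T → r4=0x6f

EXEC = [5]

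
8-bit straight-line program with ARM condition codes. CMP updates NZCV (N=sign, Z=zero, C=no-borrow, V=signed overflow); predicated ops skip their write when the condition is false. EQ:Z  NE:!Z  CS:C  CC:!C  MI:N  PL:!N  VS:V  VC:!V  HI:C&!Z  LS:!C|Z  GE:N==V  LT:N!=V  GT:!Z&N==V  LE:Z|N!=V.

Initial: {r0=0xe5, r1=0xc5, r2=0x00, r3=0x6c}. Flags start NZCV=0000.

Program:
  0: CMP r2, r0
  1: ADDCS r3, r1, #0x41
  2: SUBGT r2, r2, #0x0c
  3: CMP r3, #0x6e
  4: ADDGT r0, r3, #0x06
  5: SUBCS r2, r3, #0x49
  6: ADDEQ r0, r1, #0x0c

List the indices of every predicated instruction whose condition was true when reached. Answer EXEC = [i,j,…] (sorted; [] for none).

0: ✓ CMP  NZCV=0000
1: · ADDCS
2: ✓ SUBGT  r2←0xf4
3: ✓ CMP  NZCV=1000
4: · ADDGT
5: · SUBCS
6: · ADDEQ

EXEC = [2]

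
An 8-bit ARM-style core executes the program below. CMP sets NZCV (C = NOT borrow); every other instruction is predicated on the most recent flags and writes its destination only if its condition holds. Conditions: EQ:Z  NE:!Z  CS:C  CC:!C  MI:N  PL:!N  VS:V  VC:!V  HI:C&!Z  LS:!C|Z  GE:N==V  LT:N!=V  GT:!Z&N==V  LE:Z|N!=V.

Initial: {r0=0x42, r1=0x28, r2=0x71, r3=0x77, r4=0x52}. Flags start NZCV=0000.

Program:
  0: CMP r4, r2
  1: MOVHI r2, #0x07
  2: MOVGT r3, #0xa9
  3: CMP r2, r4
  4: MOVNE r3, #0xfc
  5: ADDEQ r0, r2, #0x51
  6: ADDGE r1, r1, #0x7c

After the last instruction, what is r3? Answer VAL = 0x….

[0] flags=1000 → (cmp)
[1] flags=1000 HI?F → skip
[2] flags=1000 GT?F → skip
[3] flags=0010 → (cmp)
[4] flags=0010 NE?T → r3=0xfc
[5] flags=0010 EQ?F → skip
[6] flags=0010 GE?T → r1=0xa4

VAL = 0xfc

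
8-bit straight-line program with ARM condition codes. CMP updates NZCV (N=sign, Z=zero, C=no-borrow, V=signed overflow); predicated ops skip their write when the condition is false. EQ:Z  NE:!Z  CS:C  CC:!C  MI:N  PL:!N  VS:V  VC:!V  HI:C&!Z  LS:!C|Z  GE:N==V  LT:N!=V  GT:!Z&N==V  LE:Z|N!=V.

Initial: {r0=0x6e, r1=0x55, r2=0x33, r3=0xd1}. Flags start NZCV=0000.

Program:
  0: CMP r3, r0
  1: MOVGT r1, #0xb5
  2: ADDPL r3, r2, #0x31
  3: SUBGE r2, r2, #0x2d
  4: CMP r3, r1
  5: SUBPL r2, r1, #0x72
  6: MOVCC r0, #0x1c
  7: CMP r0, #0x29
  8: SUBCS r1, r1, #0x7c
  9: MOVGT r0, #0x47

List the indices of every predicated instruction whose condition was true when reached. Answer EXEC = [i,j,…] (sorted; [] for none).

0: ✓ CMP  NZCV=0011
1: · MOVGT
2: ✓ ADDPL  r3←0x64
3: · SUBGE
4: ✓ CMP  NZCV=0010
5: ✓ SUBPL  r2←0xe3
6: · MOVCC
7: ✓ CMP  NZCV=0010
8: ✓ SUBCS  r1←0xd9
9: ✓ MOVGT  r0←0x47

EXEC = [2,5,8,9]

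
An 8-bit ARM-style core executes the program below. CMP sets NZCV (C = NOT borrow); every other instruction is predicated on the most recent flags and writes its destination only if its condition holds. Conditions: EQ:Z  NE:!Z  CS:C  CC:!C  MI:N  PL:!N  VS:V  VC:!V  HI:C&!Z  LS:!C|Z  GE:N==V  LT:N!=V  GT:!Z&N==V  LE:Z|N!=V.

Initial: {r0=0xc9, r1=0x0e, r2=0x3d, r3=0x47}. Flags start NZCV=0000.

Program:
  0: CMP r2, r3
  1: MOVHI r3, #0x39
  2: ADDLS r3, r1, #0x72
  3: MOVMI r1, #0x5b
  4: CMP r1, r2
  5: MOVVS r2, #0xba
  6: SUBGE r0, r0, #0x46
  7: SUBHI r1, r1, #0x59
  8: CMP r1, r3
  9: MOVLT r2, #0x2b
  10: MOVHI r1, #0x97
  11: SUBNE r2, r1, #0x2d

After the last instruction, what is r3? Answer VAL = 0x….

0: ✓ CMP  NZCV=1000
1: · MOVHI
2: ✓ ADDLS  r3←0x80
3: ✓ MOVMI  r1←0x5b
4: ✓ CMP  NZCV=0010
5: · MOVVS
6: ✓ SUBGE  r0←0x83
7: ✓ SUBHI  r1←0x02
8: ✓ CMP  NZCV=1001
9: · MOVLT
10: · MOVHI
11: ✓ SUBNE  r2←0xd5

VAL = 0x80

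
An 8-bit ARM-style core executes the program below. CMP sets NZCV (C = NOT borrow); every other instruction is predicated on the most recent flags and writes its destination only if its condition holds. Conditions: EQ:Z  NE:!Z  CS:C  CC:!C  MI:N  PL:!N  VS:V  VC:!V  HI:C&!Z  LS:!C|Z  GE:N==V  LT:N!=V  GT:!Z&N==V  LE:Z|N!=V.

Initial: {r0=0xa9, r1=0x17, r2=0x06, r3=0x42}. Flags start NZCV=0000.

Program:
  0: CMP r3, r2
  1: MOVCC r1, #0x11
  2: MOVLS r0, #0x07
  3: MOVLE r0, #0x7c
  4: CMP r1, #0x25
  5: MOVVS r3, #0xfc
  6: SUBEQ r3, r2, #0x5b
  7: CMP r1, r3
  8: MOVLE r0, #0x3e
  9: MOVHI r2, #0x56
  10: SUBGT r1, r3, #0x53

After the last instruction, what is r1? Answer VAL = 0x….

0: ✓ CMP  NZCV=0010
1: · MOVCC
2: · MOVLS
3: · MOVLE
4: ✓ CMP  NZCV=1000
5: · MOVVS
6: · SUBEQ
7: ✓ CMP  NZCV=1000
8: ✓ MOVLE  r0←0x3e
9: · MOVHI
10: · SUBGT

VAL = 0x17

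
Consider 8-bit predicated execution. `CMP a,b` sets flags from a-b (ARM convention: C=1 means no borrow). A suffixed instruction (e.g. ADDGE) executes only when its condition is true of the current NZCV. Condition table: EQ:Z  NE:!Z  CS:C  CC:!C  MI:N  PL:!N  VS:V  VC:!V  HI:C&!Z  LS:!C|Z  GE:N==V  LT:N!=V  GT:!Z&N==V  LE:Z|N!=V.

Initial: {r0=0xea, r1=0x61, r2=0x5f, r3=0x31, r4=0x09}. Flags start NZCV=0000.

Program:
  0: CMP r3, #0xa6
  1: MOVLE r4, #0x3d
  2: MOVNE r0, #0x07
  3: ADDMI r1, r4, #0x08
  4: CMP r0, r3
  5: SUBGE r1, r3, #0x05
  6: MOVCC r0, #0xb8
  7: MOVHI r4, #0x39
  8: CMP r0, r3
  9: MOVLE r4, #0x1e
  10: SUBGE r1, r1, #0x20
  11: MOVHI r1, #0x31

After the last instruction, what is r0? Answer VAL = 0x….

VAL = 0xb8

0: ✓ CMP  NZCV=1001
1: · MOVLE
2: ✓ MOVNE  r0←0x07
3: ✓ ADDMI  r1←0x11
4: ✓ CMP  NZCV=1000
5: · SUBGE
6: ✓ MOVCC  r0←0xb8
7: · MOVHI
8: ✓ CMP  NZCV=1010
9: ✓ MOVLE  r4←0x1e
10: · SUBGE
11: ✓ MOVHI  r1←0x31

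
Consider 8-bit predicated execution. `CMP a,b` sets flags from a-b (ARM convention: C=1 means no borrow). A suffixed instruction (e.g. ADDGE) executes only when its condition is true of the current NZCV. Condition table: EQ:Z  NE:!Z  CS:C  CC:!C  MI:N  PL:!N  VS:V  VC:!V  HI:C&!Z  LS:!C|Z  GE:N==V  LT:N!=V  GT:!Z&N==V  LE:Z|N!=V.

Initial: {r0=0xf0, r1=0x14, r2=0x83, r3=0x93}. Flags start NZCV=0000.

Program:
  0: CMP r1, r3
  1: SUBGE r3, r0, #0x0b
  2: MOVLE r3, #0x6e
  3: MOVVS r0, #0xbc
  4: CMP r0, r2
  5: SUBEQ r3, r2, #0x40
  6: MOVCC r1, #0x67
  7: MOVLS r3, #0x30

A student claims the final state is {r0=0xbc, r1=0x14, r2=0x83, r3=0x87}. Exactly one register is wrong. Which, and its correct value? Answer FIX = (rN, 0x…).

[0] flags=1001 → (cmp)
[1] flags=1001 GE?T → r3=0xe5
[2] flags=1001 LE?F → skip
[3] flags=1001 VS?T → r0=0xbc
[4] flags=0010 → (cmp)
[5] flags=0010 EQ?F → skip
[6] flags=0010 CC?F → skip
[7] flags=0010 LS?F → skip

FIX = (r3, 0xe5)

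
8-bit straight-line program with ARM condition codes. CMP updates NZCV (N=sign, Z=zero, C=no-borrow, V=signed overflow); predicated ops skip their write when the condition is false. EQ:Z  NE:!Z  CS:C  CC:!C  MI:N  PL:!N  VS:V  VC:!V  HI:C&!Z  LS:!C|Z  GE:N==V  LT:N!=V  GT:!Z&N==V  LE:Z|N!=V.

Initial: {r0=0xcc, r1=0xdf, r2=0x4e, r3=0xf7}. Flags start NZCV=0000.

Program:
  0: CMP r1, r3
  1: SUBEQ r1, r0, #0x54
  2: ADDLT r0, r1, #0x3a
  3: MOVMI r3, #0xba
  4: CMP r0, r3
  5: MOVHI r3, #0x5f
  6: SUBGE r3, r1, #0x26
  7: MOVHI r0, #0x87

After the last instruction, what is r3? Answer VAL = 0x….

[0] flags=1000 → (cmp)
[1] flags=1000 EQ?F → skip
[2] flags=1000 LT?T → r0=0x19
[3] flags=1000 MI?T → r3=0xba
[4] flags=0000 → (cmp)
[5] flags=0000 HI?F → skip
[6] flags=0000 GE?T → r3=0xb9
[7] flags=0000 HI?F → skip

VAL = 0xb9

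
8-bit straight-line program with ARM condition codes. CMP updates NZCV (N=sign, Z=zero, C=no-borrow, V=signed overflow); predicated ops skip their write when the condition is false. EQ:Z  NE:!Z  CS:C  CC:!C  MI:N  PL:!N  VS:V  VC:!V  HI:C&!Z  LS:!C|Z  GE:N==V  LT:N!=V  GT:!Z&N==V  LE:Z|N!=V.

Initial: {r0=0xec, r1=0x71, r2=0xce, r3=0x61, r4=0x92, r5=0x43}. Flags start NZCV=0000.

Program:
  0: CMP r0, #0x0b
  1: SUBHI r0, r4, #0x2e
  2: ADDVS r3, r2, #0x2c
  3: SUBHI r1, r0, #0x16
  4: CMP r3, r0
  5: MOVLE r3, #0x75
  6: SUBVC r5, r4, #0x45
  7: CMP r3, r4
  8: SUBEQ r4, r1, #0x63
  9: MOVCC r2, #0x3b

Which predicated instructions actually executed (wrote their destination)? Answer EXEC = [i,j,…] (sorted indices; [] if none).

0: ✓ CMP  NZCV=1010
1: ✓ SUBHI  r0←0x64
2: · ADDVS
3: ✓ SUBHI  r1←0x4e
4: ✓ CMP  NZCV=1000
5: ✓ MOVLE  r3←0x75
6: ✓ SUBVC  r5←0x4d
7: ✓ CMP  NZCV=1001
8: · SUBEQ
9: ✓ MOVCC  r2←0x3b

EXEC = [1,3,5,6,9]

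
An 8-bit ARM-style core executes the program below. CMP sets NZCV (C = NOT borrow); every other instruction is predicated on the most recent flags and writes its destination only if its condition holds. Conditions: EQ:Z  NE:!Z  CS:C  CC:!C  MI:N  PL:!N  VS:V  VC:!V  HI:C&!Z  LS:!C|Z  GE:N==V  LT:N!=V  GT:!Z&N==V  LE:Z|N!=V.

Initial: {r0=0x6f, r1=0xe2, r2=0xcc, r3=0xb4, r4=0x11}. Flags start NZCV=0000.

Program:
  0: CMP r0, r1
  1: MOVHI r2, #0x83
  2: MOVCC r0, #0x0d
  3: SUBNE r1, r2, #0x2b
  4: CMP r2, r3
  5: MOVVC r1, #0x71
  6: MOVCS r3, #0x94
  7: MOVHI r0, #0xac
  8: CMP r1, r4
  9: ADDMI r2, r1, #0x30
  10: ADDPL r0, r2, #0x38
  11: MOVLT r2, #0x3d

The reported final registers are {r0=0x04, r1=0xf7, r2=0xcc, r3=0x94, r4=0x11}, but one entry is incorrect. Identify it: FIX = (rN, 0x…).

FIX = (r1, 0x71)

0: ✓ CMP  NZCV=1001
1: · MOVHI
2: ✓ MOVCC  r0←0x0d
3: ✓ SUBNE  r1←0xa1
4: ✓ CMP  NZCV=0010
5: ✓ MOVVC  r1←0x71
6: ✓ MOVCS  r3←0x94
7: ✓ MOVHI  r0←0xac
8: ✓ CMP  NZCV=0010
9: · ADDMI
10: ✓ ADDPL  r0←0x04
11: · MOVLT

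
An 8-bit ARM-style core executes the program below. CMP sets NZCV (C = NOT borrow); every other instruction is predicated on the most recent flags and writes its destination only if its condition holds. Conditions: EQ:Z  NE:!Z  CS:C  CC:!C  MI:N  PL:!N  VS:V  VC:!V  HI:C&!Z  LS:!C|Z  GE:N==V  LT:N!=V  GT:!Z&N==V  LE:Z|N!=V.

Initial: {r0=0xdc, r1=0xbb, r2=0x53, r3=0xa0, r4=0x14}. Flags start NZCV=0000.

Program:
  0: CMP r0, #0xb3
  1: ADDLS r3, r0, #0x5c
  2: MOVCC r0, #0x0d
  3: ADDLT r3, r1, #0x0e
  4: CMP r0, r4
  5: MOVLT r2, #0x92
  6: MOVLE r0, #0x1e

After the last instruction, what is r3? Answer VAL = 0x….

VAL = 0xa0

0: ✓ CMP  NZCV=0010
1: · ADDLS
2: · MOVCC
3: · ADDLT
4: ✓ CMP  NZCV=1010
5: ✓ MOVLT  r2←0x92
6: ✓ MOVLE  r0←0x1e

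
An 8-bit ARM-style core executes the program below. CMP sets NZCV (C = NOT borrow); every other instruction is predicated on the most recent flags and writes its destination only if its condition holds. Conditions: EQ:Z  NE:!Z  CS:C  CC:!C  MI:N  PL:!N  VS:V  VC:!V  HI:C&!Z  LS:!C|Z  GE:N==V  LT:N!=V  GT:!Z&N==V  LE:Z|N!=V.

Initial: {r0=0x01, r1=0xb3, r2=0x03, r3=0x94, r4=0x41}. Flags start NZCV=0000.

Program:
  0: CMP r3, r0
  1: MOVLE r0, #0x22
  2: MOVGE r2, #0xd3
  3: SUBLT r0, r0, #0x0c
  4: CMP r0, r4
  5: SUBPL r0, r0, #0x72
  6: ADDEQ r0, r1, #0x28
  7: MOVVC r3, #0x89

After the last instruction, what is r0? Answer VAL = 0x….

[0] flags=1010 → (cmp)
[1] flags=1010 LE?T → r0=0x22
[2] flags=1010 GE?F → skip
[3] flags=1010 LT?T → r0=0x16
[4] flags=1000 → (cmp)
[5] flags=1000 PL?F → skip
[6] flags=1000 EQ?F → skip
[7] flags=1000 VC?T → r3=0x89

VAL = 0x16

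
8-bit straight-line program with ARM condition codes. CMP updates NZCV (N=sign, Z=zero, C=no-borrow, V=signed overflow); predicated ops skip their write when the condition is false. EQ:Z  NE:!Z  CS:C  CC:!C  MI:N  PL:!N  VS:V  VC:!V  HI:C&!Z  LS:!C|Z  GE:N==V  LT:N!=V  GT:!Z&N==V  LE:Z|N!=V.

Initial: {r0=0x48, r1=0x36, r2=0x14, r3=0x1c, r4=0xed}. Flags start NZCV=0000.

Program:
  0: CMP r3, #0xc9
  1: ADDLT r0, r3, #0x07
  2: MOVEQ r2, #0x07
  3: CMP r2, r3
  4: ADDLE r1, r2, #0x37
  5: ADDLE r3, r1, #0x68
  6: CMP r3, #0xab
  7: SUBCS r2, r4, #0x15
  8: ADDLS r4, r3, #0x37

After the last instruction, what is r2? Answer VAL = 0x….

[0] flags=0000 → (cmp)
[1] flags=0000 LT?F → skip
[2] flags=0000 EQ?F → skip
[3] flags=1000 → (cmp)
[4] flags=1000 LE?T → r1=0x4b
[5] flags=1000 LE?T → r3=0xb3
[6] flags=0010 → (cmp)
[7] flags=0010 CS?T → r2=0xd8
[8] flags=0010 LS?F → skip

VAL = 0xd8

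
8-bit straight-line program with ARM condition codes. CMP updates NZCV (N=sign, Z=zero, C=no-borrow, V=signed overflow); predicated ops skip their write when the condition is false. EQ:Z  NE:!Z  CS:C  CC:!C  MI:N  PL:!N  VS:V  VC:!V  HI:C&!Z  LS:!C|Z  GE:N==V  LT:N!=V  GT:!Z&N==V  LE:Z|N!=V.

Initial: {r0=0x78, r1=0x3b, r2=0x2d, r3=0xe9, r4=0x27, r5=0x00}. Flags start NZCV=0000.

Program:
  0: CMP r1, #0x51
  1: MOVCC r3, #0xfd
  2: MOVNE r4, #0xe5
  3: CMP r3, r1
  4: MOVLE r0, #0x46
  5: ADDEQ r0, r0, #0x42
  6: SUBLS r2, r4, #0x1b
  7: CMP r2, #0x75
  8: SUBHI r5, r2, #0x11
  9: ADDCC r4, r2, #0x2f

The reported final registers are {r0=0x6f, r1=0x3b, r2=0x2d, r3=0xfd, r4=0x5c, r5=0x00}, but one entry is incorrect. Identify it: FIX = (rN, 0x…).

[0] flags=1000 → (cmp)
[1] flags=1000 CC?T → r3=0xfd
[2] flags=1000 NE?T → r4=0xe5
[3] flags=1010 → (cmp)
[4] flags=1010 LE?T → r0=0x46
[5] flags=1010 EQ?F → skip
[6] flags=1010 LS?F → skip
[7] flags=1000 → (cmp)
[8] flags=1000 HI?F → skip
[9] flags=1000 CC?T → r4=0x5c

FIX = (r0, 0x46)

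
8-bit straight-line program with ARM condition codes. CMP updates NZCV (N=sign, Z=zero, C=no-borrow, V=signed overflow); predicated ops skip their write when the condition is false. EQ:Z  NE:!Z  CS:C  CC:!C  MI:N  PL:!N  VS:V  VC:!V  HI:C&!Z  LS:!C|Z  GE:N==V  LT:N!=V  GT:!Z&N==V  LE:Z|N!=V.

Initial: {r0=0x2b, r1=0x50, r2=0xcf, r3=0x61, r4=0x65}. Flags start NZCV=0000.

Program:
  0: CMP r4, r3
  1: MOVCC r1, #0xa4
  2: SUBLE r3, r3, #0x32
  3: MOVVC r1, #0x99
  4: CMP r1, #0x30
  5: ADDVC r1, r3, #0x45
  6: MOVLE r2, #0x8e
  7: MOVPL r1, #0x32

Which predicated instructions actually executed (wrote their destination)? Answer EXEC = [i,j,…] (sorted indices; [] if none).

[0] flags=0010 → (cmp)
[1] flags=0010 CC?F → skip
[2] flags=0010 LE?F → skip
[3] flags=0010 VC?T → r1=0x99
[4] flags=0011 → (cmp)
[5] flags=0011 VC?F → skip
[6] flags=0011 LE?T → r2=0x8e
[7] flags=0011 PL?T → r1=0x32

EXEC = [3,6,7]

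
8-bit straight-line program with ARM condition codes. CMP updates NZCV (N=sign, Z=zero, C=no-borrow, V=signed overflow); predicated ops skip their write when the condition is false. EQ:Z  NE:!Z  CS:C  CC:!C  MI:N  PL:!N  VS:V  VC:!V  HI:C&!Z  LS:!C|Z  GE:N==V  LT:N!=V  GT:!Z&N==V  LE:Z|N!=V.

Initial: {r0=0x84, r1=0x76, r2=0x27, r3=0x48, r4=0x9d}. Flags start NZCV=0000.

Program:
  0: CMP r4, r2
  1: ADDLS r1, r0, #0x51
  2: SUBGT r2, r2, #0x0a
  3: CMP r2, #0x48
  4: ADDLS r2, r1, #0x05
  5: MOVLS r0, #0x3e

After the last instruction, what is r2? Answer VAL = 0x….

VAL = 0x7b

0: ✓ CMP  NZCV=0011
1: · ADDLS
2: · SUBGT
3: ✓ CMP  NZCV=1000
4: ✓ ADDLS  r2←0x7b
5: ✓ MOVLS  r0←0x3e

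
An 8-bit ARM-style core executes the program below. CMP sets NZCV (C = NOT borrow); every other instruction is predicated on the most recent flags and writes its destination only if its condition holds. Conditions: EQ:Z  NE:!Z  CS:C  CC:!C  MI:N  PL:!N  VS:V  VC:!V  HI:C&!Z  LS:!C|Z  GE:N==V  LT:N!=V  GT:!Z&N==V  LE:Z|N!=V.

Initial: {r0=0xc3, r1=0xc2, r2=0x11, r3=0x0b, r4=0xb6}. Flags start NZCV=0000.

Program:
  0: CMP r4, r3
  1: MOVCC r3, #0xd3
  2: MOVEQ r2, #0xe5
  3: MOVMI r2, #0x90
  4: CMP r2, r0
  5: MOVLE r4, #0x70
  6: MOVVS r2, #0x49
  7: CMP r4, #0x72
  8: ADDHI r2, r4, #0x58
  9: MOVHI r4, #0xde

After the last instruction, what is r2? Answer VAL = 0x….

VAL = 0x90

[0] flags=1010 → (cmp)
[1] flags=1010 CC?F → skip
[2] flags=1010 EQ?F → skip
[3] flags=1010 MI?T → r2=0x90
[4] flags=1000 → (cmp)
[5] flags=1000 LE?T → r4=0x70
[6] flags=1000 VS?F → skip
[7] flags=1000 → (cmp)
[8] flags=1000 HI?F → skip
[9] flags=1000 HI?F → skip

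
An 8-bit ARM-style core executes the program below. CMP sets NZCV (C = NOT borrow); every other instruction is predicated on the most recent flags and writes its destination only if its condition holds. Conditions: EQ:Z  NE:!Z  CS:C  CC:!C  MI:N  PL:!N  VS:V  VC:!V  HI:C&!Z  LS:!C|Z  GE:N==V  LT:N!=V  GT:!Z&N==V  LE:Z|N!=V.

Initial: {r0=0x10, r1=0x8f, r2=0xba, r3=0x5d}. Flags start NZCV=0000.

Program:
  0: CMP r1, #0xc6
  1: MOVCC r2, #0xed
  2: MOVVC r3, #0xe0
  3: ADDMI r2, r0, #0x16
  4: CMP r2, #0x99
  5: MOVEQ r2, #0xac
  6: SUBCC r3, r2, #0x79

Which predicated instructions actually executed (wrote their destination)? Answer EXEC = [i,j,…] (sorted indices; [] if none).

0: ✓ CMP  NZCV=1000
1: ✓ MOVCC  r2←0xed
2: ✓ MOVVC  r3←0xe0
3: ✓ ADDMI  r2←0x26
4: ✓ CMP  NZCV=1001
5: · MOVEQ
6: ✓ SUBCC  r3←0xad

EXEC = [1,2,3,6]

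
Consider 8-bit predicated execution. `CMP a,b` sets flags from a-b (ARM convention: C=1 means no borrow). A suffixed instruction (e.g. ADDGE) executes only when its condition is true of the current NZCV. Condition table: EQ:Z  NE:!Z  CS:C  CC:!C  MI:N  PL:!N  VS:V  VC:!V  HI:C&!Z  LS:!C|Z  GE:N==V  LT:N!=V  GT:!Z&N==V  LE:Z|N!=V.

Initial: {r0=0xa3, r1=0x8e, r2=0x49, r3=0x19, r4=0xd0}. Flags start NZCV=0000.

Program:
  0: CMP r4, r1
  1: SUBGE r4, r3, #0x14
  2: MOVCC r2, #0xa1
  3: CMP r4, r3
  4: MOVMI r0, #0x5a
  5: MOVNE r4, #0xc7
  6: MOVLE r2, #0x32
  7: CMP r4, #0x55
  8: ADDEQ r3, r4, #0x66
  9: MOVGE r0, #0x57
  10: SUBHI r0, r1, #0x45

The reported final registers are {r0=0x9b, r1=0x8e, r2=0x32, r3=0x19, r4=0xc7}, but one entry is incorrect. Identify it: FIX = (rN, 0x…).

[0] flags=0010 → (cmp)
[1] flags=0010 GE?T → r4=0x05
[2] flags=0010 CC?F → skip
[3] flags=1000 → (cmp)
[4] flags=1000 MI?T → r0=0x5a
[5] flags=1000 NE?T → r4=0xc7
[6] flags=1000 LE?T → r2=0x32
[7] flags=0011 → (cmp)
[8] flags=0011 EQ?F → skip
[9] flags=0011 GE?F → skip
[10] flags=0011 HI?T → r0=0x49

FIX = (r0, 0x49)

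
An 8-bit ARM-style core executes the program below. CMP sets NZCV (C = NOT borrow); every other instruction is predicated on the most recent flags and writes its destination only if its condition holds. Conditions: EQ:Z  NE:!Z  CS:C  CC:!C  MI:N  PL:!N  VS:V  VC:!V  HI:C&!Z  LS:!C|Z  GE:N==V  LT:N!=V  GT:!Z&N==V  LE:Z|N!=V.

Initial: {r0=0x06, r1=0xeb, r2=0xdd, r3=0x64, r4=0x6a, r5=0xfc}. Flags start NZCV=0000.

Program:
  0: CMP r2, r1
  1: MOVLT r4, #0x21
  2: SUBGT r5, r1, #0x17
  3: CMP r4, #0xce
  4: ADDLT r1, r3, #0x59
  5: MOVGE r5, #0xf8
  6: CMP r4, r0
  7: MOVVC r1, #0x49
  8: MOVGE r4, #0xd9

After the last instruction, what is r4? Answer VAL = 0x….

VAL = 0xd9

0: ✓ CMP  NZCV=1000
1: ✓ MOVLT  r4←0x21
2: · SUBGT
3: ✓ CMP  NZCV=0000
4: · ADDLT
5: ✓ MOVGE  r5←0xf8
6: ✓ CMP  NZCV=0010
7: ✓ MOVVC  r1←0x49
8: ✓ MOVGE  r4←0xd9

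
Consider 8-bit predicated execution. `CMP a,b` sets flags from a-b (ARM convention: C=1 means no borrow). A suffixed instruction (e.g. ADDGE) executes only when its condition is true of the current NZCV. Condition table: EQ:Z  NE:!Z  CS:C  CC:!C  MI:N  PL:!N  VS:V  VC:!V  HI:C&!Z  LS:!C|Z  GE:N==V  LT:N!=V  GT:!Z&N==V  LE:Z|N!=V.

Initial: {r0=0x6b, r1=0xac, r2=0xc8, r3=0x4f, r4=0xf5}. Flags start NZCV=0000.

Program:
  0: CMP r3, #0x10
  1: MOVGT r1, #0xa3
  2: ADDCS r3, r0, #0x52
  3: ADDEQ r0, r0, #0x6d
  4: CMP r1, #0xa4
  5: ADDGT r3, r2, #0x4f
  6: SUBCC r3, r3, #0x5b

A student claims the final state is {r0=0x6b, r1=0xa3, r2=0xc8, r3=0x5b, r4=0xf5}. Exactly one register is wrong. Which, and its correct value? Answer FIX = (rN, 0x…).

FIX = (r3, 0x62)

0: ✓ CMP  NZCV=0010
1: ✓ MOVGT  r1←0xa3
2: ✓ ADDCS  r3←0xbd
3: · ADDEQ
4: ✓ CMP  NZCV=1000
5: · ADDGT
6: ✓ SUBCC  r3←0x62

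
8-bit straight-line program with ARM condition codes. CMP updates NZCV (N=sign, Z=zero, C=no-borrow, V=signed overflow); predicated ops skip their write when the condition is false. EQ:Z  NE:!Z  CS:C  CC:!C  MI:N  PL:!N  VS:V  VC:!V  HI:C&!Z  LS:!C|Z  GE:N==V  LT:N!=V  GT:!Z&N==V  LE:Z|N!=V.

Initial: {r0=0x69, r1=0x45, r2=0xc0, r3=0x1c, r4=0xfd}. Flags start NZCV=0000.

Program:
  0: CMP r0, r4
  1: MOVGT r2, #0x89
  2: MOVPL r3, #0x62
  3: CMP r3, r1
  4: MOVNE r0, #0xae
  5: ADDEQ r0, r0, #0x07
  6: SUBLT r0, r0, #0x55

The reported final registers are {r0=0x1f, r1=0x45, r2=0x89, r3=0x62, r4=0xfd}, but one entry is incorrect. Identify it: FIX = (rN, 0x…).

[0] flags=0000 → (cmp)
[1] flags=0000 GT?T → r2=0x89
[2] flags=0000 PL?T → r3=0x62
[3] flags=0010 → (cmp)
[4] flags=0010 NE?T → r0=0xae
[5] flags=0010 EQ?F → skip
[6] flags=0010 LT?F → skip

FIX = (r0, 0xae)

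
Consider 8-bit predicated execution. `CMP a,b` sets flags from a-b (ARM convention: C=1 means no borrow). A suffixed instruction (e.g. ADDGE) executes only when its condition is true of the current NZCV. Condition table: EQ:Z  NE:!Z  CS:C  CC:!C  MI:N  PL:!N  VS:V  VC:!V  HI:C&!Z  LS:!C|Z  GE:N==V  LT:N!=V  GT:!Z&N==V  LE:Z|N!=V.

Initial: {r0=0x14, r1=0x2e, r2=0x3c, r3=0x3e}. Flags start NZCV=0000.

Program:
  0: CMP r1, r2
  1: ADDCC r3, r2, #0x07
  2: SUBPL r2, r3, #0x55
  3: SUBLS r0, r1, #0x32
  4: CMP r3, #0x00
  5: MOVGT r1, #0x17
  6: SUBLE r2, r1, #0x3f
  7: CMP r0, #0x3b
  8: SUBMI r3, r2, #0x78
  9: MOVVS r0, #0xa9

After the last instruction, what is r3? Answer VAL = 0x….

0: ✓ CMP  NZCV=1000
1: ✓ ADDCC  r3←0x43
2: · SUBPL
3: ✓ SUBLS  r0←0xfc
4: ✓ CMP  NZCV=0010
5: ✓ MOVGT  r1←0x17
6: · SUBLE
7: ✓ CMP  NZCV=1010
8: ✓ SUBMI  r3←0xc4
9: · MOVVS

VAL = 0xc4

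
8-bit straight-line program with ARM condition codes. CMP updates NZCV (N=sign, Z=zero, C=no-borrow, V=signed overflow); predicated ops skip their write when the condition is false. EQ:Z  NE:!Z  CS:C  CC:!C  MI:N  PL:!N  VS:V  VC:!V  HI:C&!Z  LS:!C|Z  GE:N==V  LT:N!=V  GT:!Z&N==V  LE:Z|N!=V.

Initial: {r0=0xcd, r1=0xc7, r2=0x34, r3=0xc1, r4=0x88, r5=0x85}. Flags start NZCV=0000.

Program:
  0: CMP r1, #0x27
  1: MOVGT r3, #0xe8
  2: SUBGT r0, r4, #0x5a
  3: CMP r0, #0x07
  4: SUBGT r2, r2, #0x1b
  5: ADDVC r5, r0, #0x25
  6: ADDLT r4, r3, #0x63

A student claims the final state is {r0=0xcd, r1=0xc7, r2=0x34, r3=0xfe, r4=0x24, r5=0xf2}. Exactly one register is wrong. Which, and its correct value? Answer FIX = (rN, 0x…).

FIX = (r3, 0xc1)

0: ✓ CMP  NZCV=1010
1: · MOVGT
2: · SUBGT
3: ✓ CMP  NZCV=1010
4: · SUBGT
5: ✓ ADDVC  r5←0xf2
6: ✓ ADDLT  r4←0x24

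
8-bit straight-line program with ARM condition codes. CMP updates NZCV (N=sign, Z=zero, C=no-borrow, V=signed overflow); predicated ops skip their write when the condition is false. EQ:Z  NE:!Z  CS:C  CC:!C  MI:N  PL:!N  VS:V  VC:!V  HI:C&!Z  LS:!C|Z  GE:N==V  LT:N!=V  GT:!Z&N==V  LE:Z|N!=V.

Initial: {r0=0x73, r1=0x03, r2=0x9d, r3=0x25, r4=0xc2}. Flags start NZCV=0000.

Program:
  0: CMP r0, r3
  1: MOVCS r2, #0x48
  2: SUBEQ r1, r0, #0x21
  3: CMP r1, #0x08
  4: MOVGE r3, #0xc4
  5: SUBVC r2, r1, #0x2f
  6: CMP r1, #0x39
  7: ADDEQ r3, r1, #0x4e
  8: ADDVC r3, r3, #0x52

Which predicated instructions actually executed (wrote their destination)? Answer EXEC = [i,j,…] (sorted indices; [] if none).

[0] flags=0010 → (cmp)
[1] flags=0010 CS?T → r2=0x48
[2] flags=0010 EQ?F → skip
[3] flags=1000 → (cmp)
[4] flags=1000 GE?F → skip
[5] flags=1000 VC?T → r2=0xd4
[6] flags=1000 → (cmp)
[7] flags=1000 EQ?F → skip
[8] flags=1000 VC?T → r3=0x77

EXEC = [1,5,8]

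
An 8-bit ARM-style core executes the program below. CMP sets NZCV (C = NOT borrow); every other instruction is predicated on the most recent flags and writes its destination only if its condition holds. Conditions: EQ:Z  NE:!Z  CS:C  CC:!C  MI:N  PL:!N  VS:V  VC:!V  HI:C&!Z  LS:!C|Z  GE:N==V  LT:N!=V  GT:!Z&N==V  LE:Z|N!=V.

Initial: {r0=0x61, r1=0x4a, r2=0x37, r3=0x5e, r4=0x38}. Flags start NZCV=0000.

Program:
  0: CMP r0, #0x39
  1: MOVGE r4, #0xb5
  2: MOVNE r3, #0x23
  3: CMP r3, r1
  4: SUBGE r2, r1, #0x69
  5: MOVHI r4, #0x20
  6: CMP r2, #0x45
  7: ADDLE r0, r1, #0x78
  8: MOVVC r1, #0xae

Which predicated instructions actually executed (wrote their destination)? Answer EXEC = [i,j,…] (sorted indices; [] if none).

0: ✓ CMP  NZCV=0010
1: ✓ MOVGE  r4←0xb5
2: ✓ MOVNE  r3←0x23
3: ✓ CMP  NZCV=1000
4: · SUBGE
5: · MOVHI
6: ✓ CMP  NZCV=1000
7: ✓ ADDLE  r0←0xc2
8: ✓ MOVVC  r1←0xae

EXEC = [1,2,7,8]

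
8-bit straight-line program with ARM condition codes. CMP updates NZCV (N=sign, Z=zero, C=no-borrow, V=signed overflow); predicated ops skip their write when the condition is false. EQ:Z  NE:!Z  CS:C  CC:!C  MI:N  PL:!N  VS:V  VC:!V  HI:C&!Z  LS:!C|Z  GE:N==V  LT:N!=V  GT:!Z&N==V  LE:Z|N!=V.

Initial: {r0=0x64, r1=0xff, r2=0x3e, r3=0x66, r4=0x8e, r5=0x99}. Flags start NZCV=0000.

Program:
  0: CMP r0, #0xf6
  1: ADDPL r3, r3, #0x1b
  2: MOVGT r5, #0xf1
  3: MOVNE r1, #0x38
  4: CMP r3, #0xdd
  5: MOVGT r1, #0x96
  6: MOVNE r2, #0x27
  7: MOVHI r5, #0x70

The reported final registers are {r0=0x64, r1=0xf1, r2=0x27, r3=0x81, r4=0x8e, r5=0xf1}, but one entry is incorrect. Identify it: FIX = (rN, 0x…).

[0] flags=0000 → (cmp)
[1] flags=0000 PL?T → r3=0x81
[2] flags=0000 GT?T → r5=0xf1
[3] flags=0000 NE?T → r1=0x38
[4] flags=1000 → (cmp)
[5] flags=1000 GT?F → skip
[6] flags=1000 NE?T → r2=0x27
[7] flags=1000 HI?F → skip

FIX = (r1, 0x38)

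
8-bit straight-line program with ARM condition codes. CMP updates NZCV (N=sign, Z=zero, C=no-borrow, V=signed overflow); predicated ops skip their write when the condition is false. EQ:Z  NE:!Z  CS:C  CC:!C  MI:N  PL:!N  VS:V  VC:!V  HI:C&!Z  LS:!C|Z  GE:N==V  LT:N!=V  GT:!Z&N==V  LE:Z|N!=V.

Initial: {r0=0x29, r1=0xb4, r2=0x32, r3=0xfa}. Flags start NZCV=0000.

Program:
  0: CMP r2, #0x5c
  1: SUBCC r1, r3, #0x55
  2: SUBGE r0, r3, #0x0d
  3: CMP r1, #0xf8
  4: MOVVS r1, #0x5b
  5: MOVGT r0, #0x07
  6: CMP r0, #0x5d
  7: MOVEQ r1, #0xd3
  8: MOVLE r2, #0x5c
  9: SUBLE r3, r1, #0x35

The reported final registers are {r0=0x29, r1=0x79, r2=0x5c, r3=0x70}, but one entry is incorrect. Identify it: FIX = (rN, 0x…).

FIX = (r1, 0xa5)

0: ✓ CMP  NZCV=1000
1: ✓ SUBCC  r1←0xa5
2: · SUBGE
3: ✓ CMP  NZCV=1000
4: · MOVVS
5: · MOVGT
6: ✓ CMP  NZCV=1000
7: · MOVEQ
8: ✓ MOVLE  r2←0x5c
9: ✓ SUBLE  r3←0x70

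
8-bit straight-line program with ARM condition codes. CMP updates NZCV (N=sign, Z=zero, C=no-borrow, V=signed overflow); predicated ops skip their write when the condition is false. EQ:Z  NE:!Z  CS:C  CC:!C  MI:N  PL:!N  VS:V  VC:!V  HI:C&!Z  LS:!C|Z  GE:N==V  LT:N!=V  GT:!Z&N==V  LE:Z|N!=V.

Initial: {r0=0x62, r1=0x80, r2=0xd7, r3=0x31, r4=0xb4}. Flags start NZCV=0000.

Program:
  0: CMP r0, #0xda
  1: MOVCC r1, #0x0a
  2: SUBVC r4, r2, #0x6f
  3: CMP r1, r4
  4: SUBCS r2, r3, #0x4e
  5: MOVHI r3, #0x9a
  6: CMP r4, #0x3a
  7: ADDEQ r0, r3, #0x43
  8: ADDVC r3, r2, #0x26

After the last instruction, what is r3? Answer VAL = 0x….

[0] flags=1001 → (cmp)
[1] flags=1001 CC?T → r1=0x0a
[2] flags=1001 VC?F → skip
[3] flags=0000 → (cmp)
[4] flags=0000 CS?F → skip
[5] flags=0000 HI?F → skip
[6] flags=0011 → (cmp)
[7] flags=0011 EQ?F → skip
[8] flags=0011 VC?F → skip

VAL = 0x31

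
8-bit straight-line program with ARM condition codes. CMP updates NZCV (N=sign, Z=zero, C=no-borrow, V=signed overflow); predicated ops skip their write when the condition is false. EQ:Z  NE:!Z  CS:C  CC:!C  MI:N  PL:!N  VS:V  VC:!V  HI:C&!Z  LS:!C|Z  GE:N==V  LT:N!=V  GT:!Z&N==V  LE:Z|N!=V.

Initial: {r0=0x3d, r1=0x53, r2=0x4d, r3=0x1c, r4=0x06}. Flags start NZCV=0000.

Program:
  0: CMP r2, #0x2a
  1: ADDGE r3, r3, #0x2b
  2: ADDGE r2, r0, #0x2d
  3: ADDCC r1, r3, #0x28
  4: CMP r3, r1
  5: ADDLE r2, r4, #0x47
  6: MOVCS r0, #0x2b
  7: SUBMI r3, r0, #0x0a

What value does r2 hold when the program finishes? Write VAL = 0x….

0: ✓ CMP  NZCV=0010
1: ✓ ADDGE  r3←0x47
2: ✓ ADDGE  r2←0x6a
3: · ADDCC
4: ✓ CMP  NZCV=1000
5: ✓ ADDLE  r2←0x4d
6: · MOVCS
7: ✓ SUBMI  r3←0x33

VAL = 0x4d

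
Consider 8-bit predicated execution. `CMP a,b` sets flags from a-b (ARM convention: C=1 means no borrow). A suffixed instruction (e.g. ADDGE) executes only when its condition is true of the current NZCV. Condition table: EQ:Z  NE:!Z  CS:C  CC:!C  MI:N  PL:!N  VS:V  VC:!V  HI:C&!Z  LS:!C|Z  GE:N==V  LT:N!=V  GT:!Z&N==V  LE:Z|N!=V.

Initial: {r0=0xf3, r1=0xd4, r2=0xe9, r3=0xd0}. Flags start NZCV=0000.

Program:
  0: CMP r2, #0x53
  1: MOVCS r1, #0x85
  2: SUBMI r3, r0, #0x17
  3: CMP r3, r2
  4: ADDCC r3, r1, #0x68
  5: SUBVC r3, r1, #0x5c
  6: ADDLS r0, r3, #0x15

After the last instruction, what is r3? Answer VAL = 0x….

VAL = 0x29

[0] flags=1010 → (cmp)
[1] flags=1010 CS?T → r1=0x85
[2] flags=1010 MI?T → r3=0xdc
[3] flags=1000 → (cmp)
[4] flags=1000 CC?T → r3=0xed
[5] flags=1000 VC?T → r3=0x29
[6] flags=1000 LS?T → r0=0x3e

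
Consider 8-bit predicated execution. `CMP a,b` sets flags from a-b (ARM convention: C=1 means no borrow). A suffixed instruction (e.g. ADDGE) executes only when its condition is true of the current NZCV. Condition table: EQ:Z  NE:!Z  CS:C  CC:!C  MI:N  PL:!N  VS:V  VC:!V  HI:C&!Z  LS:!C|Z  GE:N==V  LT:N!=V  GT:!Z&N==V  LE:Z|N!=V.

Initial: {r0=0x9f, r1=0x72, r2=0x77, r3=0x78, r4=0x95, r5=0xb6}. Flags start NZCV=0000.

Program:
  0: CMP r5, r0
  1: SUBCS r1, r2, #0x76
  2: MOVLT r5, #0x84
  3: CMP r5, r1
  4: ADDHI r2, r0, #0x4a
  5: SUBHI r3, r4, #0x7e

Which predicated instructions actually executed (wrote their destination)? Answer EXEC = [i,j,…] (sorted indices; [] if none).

EXEC = [1,4,5]

0: ✓ CMP  NZCV=0010
1: ✓ SUBCS  r1←0x01
2: · MOVLT
3: ✓ CMP  NZCV=1010
4: ✓ ADDHI  r2←0xe9
5: ✓ SUBHI  r3←0x17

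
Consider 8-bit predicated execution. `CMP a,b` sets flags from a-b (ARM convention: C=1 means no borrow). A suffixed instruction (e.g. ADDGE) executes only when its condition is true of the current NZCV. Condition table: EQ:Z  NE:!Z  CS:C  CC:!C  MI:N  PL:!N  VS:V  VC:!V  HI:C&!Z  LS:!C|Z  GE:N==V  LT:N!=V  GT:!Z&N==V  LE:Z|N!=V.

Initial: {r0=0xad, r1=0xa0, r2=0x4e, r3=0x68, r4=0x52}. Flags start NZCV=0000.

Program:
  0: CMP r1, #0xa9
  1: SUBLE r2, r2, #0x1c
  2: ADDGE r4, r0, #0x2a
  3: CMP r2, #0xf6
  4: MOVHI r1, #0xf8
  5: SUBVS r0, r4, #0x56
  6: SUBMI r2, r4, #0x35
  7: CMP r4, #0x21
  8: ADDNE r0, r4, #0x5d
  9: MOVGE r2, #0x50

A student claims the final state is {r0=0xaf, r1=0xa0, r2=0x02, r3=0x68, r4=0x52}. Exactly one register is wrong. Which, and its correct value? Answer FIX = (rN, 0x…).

FIX = (r2, 0x50)

0: ✓ CMP  NZCV=1000
1: ✓ SUBLE  r2←0x32
2: · ADDGE
3: ✓ CMP  NZCV=0000
4: · MOVHI
5: · SUBVS
6: · SUBMI
7: ✓ CMP  NZCV=0010
8: ✓ ADDNE  r0←0xaf
9: ✓ MOVGE  r2←0x50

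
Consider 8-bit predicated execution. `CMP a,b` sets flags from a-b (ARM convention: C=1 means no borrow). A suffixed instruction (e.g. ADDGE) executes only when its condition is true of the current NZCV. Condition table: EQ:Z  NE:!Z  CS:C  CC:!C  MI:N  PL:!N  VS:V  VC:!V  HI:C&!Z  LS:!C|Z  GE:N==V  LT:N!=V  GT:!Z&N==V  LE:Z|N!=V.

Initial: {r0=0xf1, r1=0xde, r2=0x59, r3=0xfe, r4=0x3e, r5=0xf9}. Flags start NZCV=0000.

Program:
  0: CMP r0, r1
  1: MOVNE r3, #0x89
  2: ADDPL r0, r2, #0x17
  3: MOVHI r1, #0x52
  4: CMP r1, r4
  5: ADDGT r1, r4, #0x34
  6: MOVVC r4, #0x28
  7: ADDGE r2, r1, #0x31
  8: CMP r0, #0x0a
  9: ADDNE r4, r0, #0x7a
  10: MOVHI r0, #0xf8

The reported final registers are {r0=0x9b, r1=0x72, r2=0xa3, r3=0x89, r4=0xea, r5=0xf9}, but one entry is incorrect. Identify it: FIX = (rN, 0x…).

FIX = (r0, 0xf8)

[0] flags=0010 → (cmp)
[1] flags=0010 NE?T → r3=0x89
[2] flags=0010 PL?T → r0=0x70
[3] flags=0010 HI?T → r1=0x52
[4] flags=0010 → (cmp)
[5] flags=0010 GT?T → r1=0x72
[6] flags=0010 VC?T → r4=0x28
[7] flags=0010 GE?T → r2=0xa3
[8] flags=0010 → (cmp)
[9] flags=0010 NE?T → r4=0xea
[10] flags=0010 HI?T → r0=0xf8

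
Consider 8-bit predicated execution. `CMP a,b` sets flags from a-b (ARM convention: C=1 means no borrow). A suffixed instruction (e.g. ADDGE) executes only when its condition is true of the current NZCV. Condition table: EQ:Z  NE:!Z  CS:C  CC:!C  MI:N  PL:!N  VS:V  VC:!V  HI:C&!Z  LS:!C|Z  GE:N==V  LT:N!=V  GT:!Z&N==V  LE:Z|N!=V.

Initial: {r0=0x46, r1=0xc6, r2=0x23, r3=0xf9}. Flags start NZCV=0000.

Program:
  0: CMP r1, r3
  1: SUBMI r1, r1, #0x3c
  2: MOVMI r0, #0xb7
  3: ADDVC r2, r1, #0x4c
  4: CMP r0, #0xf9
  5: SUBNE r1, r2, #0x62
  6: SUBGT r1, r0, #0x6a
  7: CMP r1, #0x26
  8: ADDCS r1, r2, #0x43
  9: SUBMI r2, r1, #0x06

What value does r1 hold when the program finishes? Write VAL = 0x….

VAL = 0x19

0: ✓ CMP  NZCV=1000
1: ✓ SUBMI  r1←0x8a
2: ✓ MOVMI  r0←0xb7
3: ✓ ADDVC  r2←0xd6
4: ✓ CMP  NZCV=1000
5: ✓ SUBNE  r1←0x74
6: · SUBGT
7: ✓ CMP  NZCV=0010
8: ✓ ADDCS  r1←0x19
9: · SUBMI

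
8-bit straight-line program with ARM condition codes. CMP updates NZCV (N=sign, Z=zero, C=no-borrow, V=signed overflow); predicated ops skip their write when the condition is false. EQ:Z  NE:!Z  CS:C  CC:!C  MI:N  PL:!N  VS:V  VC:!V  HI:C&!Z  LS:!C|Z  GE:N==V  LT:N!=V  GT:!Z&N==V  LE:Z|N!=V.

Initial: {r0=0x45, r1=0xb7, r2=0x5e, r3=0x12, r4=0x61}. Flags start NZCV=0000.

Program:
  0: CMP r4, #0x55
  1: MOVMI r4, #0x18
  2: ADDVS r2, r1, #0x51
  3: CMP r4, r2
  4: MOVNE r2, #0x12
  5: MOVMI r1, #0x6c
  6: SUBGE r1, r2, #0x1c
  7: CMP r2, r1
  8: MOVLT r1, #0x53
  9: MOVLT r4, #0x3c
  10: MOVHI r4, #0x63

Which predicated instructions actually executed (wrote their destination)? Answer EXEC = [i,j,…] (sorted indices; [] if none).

[0] flags=0010 → (cmp)
[1] flags=0010 MI?F → skip
[2] flags=0010 VS?F → skip
[3] flags=0010 → (cmp)
[4] flags=0010 NE?T → r2=0x12
[5] flags=0010 MI?F → skip
[6] flags=0010 GE?T → r1=0xf6
[7] flags=0000 → (cmp)
[8] flags=0000 LT?F → skip
[9] flags=0000 LT?F → skip
[10] flags=0000 HI?F → skip

EXEC = [4,6]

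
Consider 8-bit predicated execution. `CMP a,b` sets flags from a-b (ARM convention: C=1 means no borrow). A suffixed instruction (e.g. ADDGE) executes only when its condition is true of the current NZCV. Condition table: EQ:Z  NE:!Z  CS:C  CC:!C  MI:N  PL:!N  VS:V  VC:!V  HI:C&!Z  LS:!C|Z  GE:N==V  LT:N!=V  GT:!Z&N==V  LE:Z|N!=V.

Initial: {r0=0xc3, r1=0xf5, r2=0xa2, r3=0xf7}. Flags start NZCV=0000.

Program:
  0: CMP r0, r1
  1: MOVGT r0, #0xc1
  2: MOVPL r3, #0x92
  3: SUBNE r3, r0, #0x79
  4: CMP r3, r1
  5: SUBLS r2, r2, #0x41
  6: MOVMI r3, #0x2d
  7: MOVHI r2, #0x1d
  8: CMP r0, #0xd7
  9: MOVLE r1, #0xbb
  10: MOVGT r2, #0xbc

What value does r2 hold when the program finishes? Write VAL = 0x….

[0] flags=1000 → (cmp)
[1] flags=1000 GT?F → skip
[2] flags=1000 PL?F → skip
[3] flags=1000 NE?T → r3=0x4a
[4] flags=0000 → (cmp)
[5] flags=0000 LS?T → r2=0x61
[6] flags=0000 MI?F → skip
[7] flags=0000 HI?F → skip
[8] flags=1000 → (cmp)
[9] flags=1000 LE?T → r1=0xbb
[10] flags=1000 GT?F → skip

VAL = 0x61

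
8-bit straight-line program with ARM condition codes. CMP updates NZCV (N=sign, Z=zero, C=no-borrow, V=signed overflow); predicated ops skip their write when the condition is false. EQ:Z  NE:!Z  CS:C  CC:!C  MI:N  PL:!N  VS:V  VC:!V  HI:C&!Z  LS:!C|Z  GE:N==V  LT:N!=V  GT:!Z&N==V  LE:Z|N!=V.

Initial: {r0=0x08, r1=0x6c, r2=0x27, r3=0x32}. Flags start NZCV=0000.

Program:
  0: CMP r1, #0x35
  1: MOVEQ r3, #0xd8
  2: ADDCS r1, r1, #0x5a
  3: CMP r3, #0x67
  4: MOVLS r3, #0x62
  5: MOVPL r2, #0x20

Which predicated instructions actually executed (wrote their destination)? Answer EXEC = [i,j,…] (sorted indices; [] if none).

0: ✓ CMP  NZCV=0010
1: · MOVEQ
2: ✓ ADDCS  r1←0xc6
3: ✓ CMP  NZCV=1000
4: ✓ MOVLS  r3←0x62
5: · MOVPL

EXEC = [2,4]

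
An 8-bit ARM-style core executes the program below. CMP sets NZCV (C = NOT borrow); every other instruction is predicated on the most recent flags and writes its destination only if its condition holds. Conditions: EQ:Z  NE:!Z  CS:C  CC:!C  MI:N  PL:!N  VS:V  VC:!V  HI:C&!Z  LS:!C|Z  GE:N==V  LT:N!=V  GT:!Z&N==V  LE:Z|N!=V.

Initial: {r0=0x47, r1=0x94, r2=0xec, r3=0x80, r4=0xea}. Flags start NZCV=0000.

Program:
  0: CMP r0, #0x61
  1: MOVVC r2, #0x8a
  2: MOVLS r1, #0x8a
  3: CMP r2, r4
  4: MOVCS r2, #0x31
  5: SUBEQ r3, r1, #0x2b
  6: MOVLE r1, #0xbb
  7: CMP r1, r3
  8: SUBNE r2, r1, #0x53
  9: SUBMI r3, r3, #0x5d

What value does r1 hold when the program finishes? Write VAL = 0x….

[0] flags=1000 → (cmp)
[1] flags=1000 VC?T → r2=0x8a
[2] flags=1000 LS?T → r1=0x8a
[3] flags=1000 → (cmp)
[4] flags=1000 CS?F → skip
[5] flags=1000 EQ?F → skip
[6] flags=1000 LE?T → r1=0xbb
[7] flags=0010 → (cmp)
[8] flags=0010 NE?T → r2=0x68
[9] flags=0010 MI?F → skip

VAL = 0xbb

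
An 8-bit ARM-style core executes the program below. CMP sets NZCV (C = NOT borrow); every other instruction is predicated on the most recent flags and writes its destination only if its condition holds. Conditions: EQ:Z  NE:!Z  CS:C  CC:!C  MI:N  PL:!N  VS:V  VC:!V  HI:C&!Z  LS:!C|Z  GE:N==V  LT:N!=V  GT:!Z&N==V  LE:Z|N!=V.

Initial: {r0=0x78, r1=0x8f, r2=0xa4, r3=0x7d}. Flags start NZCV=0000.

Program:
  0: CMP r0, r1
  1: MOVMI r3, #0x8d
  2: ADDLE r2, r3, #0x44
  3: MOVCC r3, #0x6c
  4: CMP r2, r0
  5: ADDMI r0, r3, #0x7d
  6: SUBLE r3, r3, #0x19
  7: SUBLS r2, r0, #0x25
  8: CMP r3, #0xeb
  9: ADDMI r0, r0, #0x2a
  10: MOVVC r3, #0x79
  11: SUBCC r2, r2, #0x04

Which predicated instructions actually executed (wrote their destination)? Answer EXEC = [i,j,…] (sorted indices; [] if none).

[0] flags=1001 → (cmp)
[1] flags=1001 MI?T → r3=0x8d
[2] flags=1001 LE?F → skip
[3] flags=1001 CC?T → r3=0x6c
[4] flags=0011 → (cmp)
[5] flags=0011 MI?F → skip
[6] flags=0011 LE?T → r3=0x53
[7] flags=0011 LS?F → skip
[8] flags=0000 → (cmp)
[9] flags=0000 MI?F → skip
[10] flags=0000 VC?T → r3=0x79
[11] flags=0000 CC?T → r2=0xa0

EXEC = [1,3,6,10,11]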